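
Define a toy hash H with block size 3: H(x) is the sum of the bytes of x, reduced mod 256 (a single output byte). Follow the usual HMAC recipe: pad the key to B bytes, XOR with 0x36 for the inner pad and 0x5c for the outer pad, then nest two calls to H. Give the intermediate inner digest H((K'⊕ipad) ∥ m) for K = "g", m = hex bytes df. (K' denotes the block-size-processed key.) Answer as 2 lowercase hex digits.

9c

Key "g" = 67 is 1 byte ≤ B = 3; zero-pad to 3 bytes: K' = 67 00 00.
K' ⊕ ipad = 51 36 36.
Inner input = 51 36 36 ∥ df.
Inner hash: sum = 81+54+54+223 = 412; mod 256 = 156 → 9c.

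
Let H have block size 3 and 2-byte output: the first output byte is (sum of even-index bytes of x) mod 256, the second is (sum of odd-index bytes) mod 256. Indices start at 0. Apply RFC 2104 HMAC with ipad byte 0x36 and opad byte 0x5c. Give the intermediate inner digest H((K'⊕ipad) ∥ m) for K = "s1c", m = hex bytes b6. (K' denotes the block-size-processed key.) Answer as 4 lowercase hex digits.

Key "s1c" = 73 31 63 is exactly B = 3 bytes: K' = 73 31 63.
K' ⊕ ipad = 45 07 55.
Inner input = 45 07 55 ∥ b6.
Inner hash: even-index sum = 154 mod 256 = 154; odd-index sum = 189 mod 256 = 189 → 9a bd.

9abd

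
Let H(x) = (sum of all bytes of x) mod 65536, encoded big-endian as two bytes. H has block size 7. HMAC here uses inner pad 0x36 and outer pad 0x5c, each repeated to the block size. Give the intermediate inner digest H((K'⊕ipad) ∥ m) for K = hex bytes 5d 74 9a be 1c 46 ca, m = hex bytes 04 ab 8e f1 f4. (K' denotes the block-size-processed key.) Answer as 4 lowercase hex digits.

0699

Key hex bytes 5d 74 9a be 1c 46 ca is exactly B = 7 bytes: K' = 5d 74 9a be 1c 46 ca.
K' ⊕ ipad = 6b 42 ac 88 2a 70 fc.
Inner input = 6b 42 ac 88 2a 70 fc ∥ 04 ab 8e f1 f4.
Inner hash: sum = 107+66+172+136+42+112+252+4+171+142+241+244 = 1689 → 06 99.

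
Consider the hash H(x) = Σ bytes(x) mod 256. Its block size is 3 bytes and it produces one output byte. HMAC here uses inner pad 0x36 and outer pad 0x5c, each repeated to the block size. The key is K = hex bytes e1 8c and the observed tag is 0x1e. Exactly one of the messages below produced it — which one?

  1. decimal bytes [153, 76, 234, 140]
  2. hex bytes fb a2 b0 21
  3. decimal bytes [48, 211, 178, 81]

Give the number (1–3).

2

Key hex bytes e1 8c is 2 bytes ≤ B = 3; zero-pad to 3 bytes: K' = e1 8c 00.
K' ⊕ ipad = d7 ba 36; K' ⊕ opad = bd d0 5c.
m1: inner = H(d7 ba 36 99 4c ea 8c) = 22; tag = H(bd d0 5c 22) = 0b
m2: inner = H(d7 ba 36 fb a2 b0 21) = 35; tag = H(bd d0 5c 35) = 1e ← matches
m3: inner = H(d7 ba 36 30 d3 b2 51) = cd; tag = H(bd d0 5c cd) = b6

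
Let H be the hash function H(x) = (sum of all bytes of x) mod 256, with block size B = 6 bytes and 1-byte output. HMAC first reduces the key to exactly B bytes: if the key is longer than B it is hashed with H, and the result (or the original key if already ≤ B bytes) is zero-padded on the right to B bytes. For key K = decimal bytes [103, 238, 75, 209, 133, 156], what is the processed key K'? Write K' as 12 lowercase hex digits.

Key decimal bytes [103, 238, 75, 209, 133, 156] = 67 ee 4b d1 85 9c is exactly B = 6 bytes: K' = 67 ee 4b d1 85 9c.

67ee4bd1859c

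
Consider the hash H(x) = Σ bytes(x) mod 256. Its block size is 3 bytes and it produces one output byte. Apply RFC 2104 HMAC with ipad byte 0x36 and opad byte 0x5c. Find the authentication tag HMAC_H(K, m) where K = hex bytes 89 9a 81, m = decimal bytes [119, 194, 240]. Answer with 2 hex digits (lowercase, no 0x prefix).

Key hex bytes 89 9a 81 is exactly B = 3 bytes: K' = 89 9a 81.
K' ⊕ ipad = bf ac b7.  K' ⊕ opad = d5 c6 dd.
Inner input = (K'⊕ipad) ∥ m = bf ac b7 ∥ 77 c2 f0.
Inner hash: sum = 191+172+183+119+194+240 = 1099; mod 256 = 75 → 4b.
Outer input = (K'⊕opad) ∥ inner = d5 c6 dd ∥ 4b.
Outer hash (tag): sum = 213+198+221+75 = 707; mod 256 = 195 → c3.

c3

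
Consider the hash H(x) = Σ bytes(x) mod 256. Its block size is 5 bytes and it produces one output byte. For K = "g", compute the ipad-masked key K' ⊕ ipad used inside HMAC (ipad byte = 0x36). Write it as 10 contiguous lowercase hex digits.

Key "g" = 67 is 1 byte ≤ B = 5; zero-pad to 5 bytes: K' = 67 00 00 00 00.
XOR each byte with 0x36: 67⊕36=51, 00⊕36=36, 00⊕36=36, 00⊕36=36, 00⊕36=36.

5136363636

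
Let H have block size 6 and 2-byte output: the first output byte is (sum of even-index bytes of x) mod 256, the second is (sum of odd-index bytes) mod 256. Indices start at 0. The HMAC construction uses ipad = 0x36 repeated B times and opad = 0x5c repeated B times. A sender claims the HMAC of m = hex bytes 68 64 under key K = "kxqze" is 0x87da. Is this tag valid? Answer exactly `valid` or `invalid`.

Key "kxqze" = 6b 78 71 7a 65 is 5 bytes ≤ B = 6; zero-pad to 6 bytes: K' = 6b 78 71 7a 65 00.
K' ⊕ ipad = 5d 4e 47 4c 53 36; K' ⊕ opad = 37 24 2d 26 39 5c.
Inner hash: even-index sum = 351 mod 256 = 95; odd-index sum = 308 mod 256 = 52 → 5f 34.
Outer hash (recomputed tag): even-index sum = 252 mod 256 = 252; odd-index sum = 218 mod 256 = 218 → fc da.
Recomputed tag = fcda; claimed = 87da → mismatch.

invalid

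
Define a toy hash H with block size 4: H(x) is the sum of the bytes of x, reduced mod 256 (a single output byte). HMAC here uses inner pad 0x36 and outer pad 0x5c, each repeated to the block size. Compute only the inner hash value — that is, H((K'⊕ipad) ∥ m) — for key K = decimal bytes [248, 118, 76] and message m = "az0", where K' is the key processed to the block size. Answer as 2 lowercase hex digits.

c9

Key decimal bytes [248, 118, 76] = f8 76 4c is 3 bytes ≤ B = 4; zero-pad to 4 bytes: K' = f8 76 4c 00.
K' ⊕ ipad = ce 40 7a 36.
Inner input = ce 40 7a 36 ∥ 61 7a 30.
Inner hash: sum = 206+64+122+54+97+122+48 = 713; mod 256 = 201 → c9.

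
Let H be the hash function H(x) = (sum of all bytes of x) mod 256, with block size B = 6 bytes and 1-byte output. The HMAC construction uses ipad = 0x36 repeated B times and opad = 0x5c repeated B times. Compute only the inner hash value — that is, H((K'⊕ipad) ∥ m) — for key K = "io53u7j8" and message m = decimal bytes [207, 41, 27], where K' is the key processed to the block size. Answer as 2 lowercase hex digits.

d9

Key "io53u7j8" = 69 6f 35 33 75 37 6a 38 is 8 bytes > B = 6, so hash it first: H(key) = 8e, then zero-pad to 6 bytes: K' = 8e 00 00 00 00 00.
K' ⊕ ipad = b8 36 36 36 36 36.
Inner input = b8 36 36 36 36 36 ∥ cf 29 1b.
Inner hash: sum = 184+54+54+54+54+54+207+41+27 = 729; mod 256 = 217 → d9.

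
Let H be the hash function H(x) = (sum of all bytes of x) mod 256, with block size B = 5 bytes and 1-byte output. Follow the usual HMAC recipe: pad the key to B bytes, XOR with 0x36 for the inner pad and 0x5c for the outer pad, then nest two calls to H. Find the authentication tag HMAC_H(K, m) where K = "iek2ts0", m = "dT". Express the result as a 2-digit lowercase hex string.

92

Key "iek2ts0" = 69 65 6b 32 74 73 30 is 7 bytes > B = 5, so hash it first: H(key) = 82, then zero-pad to 5 bytes: K' = 82 00 00 00 00.
K' ⊕ ipad = b4 36 36 36 36.  K' ⊕ opad = de 5c 5c 5c 5c.
Inner input = (K'⊕ipad) ∥ m = b4 36 36 36 36 ∥ 64 54.
Inner hash: sum = 180+54+54+54+54+100+84 = 580; mod 256 = 68 → 44.
Outer input = (K'⊕opad) ∥ inner = de 5c 5c 5c 5c ∥ 44.
Outer hash (tag): sum = 222+92+92+92+92+68 = 658; mod 256 = 146 → 92.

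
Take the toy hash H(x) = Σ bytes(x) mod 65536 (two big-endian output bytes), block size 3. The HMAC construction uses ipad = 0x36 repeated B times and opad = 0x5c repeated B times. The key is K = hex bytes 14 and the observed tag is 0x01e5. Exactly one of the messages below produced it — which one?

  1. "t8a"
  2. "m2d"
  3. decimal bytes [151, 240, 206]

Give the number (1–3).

Key hex bytes 14 is 1 byte ≤ B = 3; zero-pad to 3 bytes: K' = 14 00 00.
K' ⊕ ipad = 22 36 36; K' ⊕ opad = 48 5c 5c.
m1: inner = H(22 36 36 74 38 61) = 01 9b; tag = H(48 5c 5c 01 9b) = 019c
m2: inner = H(22 36 36 6d 32 64) = 01 91; tag = H(48 5c 5c 01 91) = 0192
m3: inner = H(22 36 36 97 f0 ce) = 02 e3; tag = H(48 5c 5c 02 e3) = 01e5 ← matches

3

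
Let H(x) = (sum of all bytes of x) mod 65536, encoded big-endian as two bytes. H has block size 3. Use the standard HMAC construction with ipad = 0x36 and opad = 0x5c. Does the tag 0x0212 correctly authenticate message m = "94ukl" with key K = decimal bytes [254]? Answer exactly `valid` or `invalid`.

invalid

Key decimal bytes [254] = fe is 1 byte ≤ B = 3; zero-pad to 3 bytes: K' = fe 00 00.
K' ⊕ ipad = c8 36 36; K' ⊕ opad = a2 5c 5c.
Inner hash: sum = 200+54+54+57+52+117+107+108 = 749 → 02 ed.
Outer hash (recomputed tag): sum = 162+92+92+2+237 = 585 → 02 49.
Recomputed tag = 0249; claimed = 0212 → mismatch.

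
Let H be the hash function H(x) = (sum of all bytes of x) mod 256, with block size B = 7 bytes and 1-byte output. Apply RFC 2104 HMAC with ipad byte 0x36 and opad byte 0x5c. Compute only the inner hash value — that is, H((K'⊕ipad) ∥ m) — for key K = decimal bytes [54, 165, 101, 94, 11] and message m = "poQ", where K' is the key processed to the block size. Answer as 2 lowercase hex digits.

27

Key decimal bytes [54, 165, 101, 94, 11] = 36 a5 65 5e 0b is 5 bytes ≤ B = 7; zero-pad to 7 bytes: K' = 36 a5 65 5e 0b 00 00.
K' ⊕ ipad = 00 93 53 68 3d 36 36.
Inner input = 00 93 53 68 3d 36 36 ∥ 70 6f 51.
Inner hash: sum = 0+147+83+104+61+54+54+112+111+81 = 807; mod 256 = 39 → 27.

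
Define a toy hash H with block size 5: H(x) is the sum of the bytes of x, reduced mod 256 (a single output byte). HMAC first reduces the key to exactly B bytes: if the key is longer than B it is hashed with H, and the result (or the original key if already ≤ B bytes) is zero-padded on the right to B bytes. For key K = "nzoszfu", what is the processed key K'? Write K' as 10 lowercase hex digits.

|K| = 7 > B = 5, so first hash the key.
H(K): sum = 110+122+111+115+122+102+117 = 799; mod 256 = 31 → 1f.
Zero-pad H(K) = 1f to 5 bytes: K' = 1f 00 00 00 00.

1f00000000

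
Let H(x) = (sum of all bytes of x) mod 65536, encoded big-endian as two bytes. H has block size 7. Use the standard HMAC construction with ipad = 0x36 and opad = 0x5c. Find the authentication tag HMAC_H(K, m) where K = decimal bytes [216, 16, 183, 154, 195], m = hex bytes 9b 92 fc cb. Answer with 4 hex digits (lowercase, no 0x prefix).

Key decimal bytes [216, 16, 183, 154, 195] = d8 10 b7 9a c3 is 5 bytes ≤ B = 7; zero-pad to 7 bytes: K' = d8 10 b7 9a c3 00 00.
K' ⊕ ipad = ee 26 81 ac f5 36 36.  K' ⊕ opad = 84 4c eb c6 9f 5c 5c.
Inner input = (K'⊕ipad) ∥ m = ee 26 81 ac f5 36 36 ∥ 9b 92 fc cb.
Inner hash: sum = 238+38+129+172+245+54+54+155+146+252+203 = 1686 → 06 96.
Outer input = (K'⊕opad) ∥ inner = 84 4c eb c6 9f 5c 5c ∥ 06 96.
Outer hash (tag): sum = 132+76+235+198+159+92+92+6+150 = 1140 → 04 74.

0474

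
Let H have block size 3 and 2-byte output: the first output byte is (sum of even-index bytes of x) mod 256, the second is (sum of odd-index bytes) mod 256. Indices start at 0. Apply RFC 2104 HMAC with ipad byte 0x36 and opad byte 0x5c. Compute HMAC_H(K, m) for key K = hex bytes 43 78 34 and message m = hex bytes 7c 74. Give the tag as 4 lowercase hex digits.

Key hex bytes 43 78 34 is exactly B = 3 bytes: K' = 43 78 34.
K' ⊕ ipad = 75 4e 02.  K' ⊕ opad = 1f 24 68.
Inner input = (K'⊕ipad) ∥ m = 75 4e 02 ∥ 7c 74.
Inner hash: even-index sum = 235 mod 256 = 235; odd-index sum = 202 mod 256 = 202 → eb ca.
Outer input = (K'⊕opad) ∥ inner = 1f 24 68 ∥ eb ca.
Outer hash (tag): even-index sum = 337 mod 256 = 81; odd-index sum = 271 mod 256 = 15 → 51 0f.

510f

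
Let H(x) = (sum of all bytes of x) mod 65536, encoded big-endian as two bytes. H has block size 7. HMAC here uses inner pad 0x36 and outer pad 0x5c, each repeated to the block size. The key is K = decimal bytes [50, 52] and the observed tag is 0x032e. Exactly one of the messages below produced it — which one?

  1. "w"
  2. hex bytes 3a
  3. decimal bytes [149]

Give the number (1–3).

1

Key decimal bytes [50, 52] = 32 34 is 2 bytes ≤ B = 7; zero-pad to 7 bytes: K' = 32 34 00 00 00 00 00.
K' ⊕ ipad = 04 02 36 36 36 36 36; K' ⊕ opad = 6e 68 5c 5c 5c 5c 5c.
m1: inner = H(04 02 36 36 36 36 36 77) = 01 8b; tag = H(6e 68 5c 5c 5c 5c 5c 01 8b) = 032e ← matches
m2: inner = H(04 02 36 36 36 36 36 3a) = 01 4e; tag = H(6e 68 5c 5c 5c 5c 5c 01 4e) = 02f1
m3: inner = H(04 02 36 36 36 36 36 95) = 01 a9; tag = H(6e 68 5c 5c 5c 5c 5c 01 a9) = 034c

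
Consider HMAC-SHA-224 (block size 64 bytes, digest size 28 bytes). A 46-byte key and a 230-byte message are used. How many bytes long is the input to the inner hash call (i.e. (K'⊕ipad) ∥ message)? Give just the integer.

294

Key is 46 ≤ 64 bytes, zero-padded: |K'| = 64.
Inner input = (K'⊕ipad) ∥ m → 64 + 230 = 294 bytes.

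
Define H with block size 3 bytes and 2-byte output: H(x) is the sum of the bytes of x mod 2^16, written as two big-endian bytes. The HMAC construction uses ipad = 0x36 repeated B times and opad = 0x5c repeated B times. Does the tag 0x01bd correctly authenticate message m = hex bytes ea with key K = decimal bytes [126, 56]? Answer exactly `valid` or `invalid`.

invalid

Key decimal bytes [126, 56] = 7e 38 is 2 bytes ≤ B = 3; zero-pad to 3 bytes: K' = 7e 38 00.
K' ⊕ ipad = 48 0e 36; K' ⊕ opad = 22 64 5c.
Inner hash: sum = 72+14+54+234 = 374 → 01 76.
Outer hash (recomputed tag): sum = 34+100+92+1+118 = 345 → 01 59.
Recomputed tag = 0159; claimed = 01bd → mismatch.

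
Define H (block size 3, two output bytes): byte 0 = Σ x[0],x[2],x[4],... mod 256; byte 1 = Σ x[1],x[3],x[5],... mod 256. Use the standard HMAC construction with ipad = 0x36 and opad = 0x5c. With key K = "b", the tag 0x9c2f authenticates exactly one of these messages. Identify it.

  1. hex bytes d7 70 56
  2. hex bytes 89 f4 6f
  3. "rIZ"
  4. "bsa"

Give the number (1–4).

3

Key "b" = 62 is 1 byte ≤ B = 3; zero-pad to 3 bytes: K' = 62 00 00.
K' ⊕ ipad = 54 36 36; K' ⊕ opad = 3e 5c 5c.
m1: inner = H(54 36 36 d7 70 56) = fa 63; tag = H(3e 5c 5c fa 63) = fd56
m2: inner = H(54 36 36 89 f4 6f) = 7e 2e; tag = H(3e 5c 5c 7e 2e) = c8da
m3: inner = H(54 36 36 72 49 5a) = d3 02; tag = H(3e 5c 5c d3 02) = 9c2f ← matches
m4: inner = H(54 36 36 62 73 61) = fd f9; tag = H(3e 5c 5c fd f9) = 9359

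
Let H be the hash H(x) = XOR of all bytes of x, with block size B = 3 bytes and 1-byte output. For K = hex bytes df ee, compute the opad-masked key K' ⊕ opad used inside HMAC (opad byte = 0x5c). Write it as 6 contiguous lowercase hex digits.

83b25c

Key hex bytes df ee is 2 bytes ≤ B = 3; zero-pad to 3 bytes: K' = df ee 00.
XOR each byte with 0x5c: df⊕5c=83, ee⊕5c=b2, 00⊕5c=5c.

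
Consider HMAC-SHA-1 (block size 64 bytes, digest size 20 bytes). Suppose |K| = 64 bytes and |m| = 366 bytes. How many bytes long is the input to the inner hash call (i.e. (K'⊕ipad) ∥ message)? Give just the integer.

Key is 64 ≤ 64 bytes, zero-padded: |K'| = 64.
Inner input = (K'⊕ipad) ∥ m → 64 + 366 = 430 bytes.

430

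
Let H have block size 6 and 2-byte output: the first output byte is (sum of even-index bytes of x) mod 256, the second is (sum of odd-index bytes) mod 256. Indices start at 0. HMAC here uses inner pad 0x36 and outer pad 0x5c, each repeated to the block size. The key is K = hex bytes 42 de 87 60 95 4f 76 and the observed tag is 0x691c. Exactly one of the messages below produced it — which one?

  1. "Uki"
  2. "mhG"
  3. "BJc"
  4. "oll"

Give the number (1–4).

4

Key hex bytes 42 de 87 60 95 4f 76 is 7 bytes > B = 6, so hash it first: H(key) = d4 8d, then zero-pad to 6 bytes: K' = d4 8d 00 00 00 00.
K' ⊕ ipad = e2 bb 36 36 36 36; K' ⊕ opad = 88 d1 5c 5c 5c 5c.
m1: inner = H(e2 bb 36 36 36 36 55 6b 69) = 0c 92; tag = H(88 d1 5c 5c 5c 5c 0c 92) = 4c1b
m2: inner = H(e2 bb 36 36 36 36 6d 68 47) = 02 8f; tag = H(88 d1 5c 5c 5c 5c 02 8f) = 4218
m3: inner = H(e2 bb 36 36 36 36 42 4a 63) = f3 71; tag = H(88 d1 5c 5c 5c 5c f3 71) = 33fa
m4: inner = H(e2 bb 36 36 36 36 6f 6c 6c) = 29 93; tag = H(88 d1 5c 5c 5c 5c 29 93) = 691c ← matches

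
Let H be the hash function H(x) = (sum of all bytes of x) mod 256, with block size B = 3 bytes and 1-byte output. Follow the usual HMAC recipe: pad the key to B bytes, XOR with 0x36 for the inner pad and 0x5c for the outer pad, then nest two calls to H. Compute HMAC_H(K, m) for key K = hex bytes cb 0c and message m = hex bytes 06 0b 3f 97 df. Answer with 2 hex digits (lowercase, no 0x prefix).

Key hex bytes cb 0c is 2 bytes ≤ B = 3; zero-pad to 3 bytes: K' = cb 0c 00.
K' ⊕ ipad = fd 3a 36.  K' ⊕ opad = 97 50 5c.
Inner input = (K'⊕ipad) ∥ m = fd 3a 36 ∥ 06 0b 3f 97 df.
Inner hash: sum = 253+58+54+6+11+63+151+223 = 819; mod 256 = 51 → 33.
Outer input = (K'⊕opad) ∥ inner = 97 50 5c ∥ 33.
Outer hash (tag): sum = 151+80+92+51 = 374; mod 256 = 118 → 76.

76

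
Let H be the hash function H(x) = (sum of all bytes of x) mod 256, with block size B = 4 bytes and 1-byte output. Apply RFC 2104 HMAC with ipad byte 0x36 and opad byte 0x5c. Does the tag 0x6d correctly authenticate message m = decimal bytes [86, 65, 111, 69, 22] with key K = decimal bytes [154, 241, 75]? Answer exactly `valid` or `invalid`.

Key decimal bytes [154, 241, 75] = 9a f1 4b is 3 bytes ≤ B = 4; zero-pad to 4 bytes: K' = 9a f1 4b 00.
K' ⊕ ipad = ac c7 7d 36; K' ⊕ opad = c6 ad 17 5c.
Inner hash: sum = 172+199+125+54+86+65+111+69+22 = 903; mod 256 = 135 → 87.
Outer hash (recomputed tag): sum = 198+173+23+92+135 = 621; mod 256 = 109 → 6d.
Recomputed tag = 6d; claimed = 6d → match.

valid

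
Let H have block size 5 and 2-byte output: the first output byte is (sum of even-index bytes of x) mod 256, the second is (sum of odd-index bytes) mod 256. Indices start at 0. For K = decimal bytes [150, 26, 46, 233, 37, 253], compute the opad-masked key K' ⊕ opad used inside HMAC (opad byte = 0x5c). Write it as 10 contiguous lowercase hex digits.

Key decimal bytes [150, 26, 46, 233, 37, 253] = 96 1a 2e e9 25 fd is 6 bytes > B = 5, so hash it first: H(key) = e9 00, then zero-pad to 5 bytes: K' = e9 00 00 00 00.
XOR each byte with 0x5c: e9⊕5c=b5, 00⊕5c=5c, 00⊕5c=5c, 00⊕5c=5c, 00⊕5c=5c.

b55c5c5c5c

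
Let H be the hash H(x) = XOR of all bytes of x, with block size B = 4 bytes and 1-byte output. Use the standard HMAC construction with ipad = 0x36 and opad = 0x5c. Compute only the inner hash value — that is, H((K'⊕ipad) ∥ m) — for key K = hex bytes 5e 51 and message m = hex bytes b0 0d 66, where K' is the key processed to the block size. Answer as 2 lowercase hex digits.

Key hex bytes 5e 51 is 2 bytes ≤ B = 4; zero-pad to 4 bytes: K' = 5e 51 00 00.
K' ⊕ ipad = 68 67 36 36.
Inner input = 68 67 36 36 ∥ b0 0d 66.
Inner hash: XOR 68⊕67⊕36⊕36⊕b0⊕0d⊕66 = d4.

d4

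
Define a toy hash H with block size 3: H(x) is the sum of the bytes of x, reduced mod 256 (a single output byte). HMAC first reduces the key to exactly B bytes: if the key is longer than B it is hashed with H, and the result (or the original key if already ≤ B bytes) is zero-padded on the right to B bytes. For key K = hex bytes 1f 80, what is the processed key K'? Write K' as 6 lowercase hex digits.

Key hex bytes 1f 80 is 2 bytes ≤ B = 3; zero-pad to 3 bytes: K' = 1f 80 00.

1f8000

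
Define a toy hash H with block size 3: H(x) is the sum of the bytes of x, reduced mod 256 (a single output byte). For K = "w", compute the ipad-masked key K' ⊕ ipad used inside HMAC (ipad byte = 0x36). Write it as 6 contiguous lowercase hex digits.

413636

Key "w" = 77 is 1 byte ≤ B = 3; zero-pad to 3 bytes: K' = 77 00 00.
XOR each byte with 0x36: 77⊕36=41, 00⊕36=36, 00⊕36=36.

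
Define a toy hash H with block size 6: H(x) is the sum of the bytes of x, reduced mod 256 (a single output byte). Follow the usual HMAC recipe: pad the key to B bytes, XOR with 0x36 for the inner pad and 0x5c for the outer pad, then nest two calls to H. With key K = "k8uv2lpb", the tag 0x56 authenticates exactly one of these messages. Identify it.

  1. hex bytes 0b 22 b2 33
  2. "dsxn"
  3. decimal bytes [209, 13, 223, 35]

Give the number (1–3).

1

Key "k8uv2lpb" = 6b 38 75 76 32 6c 70 62 is 8 bytes > B = 6, so hash it first: H(key) = fe, then zero-pad to 6 bytes: K' = fe 00 00 00 00 00.
K' ⊕ ipad = c8 36 36 36 36 36; K' ⊕ opad = a2 5c 5c 5c 5c 5c.
m1: inner = H(c8 36 36 36 36 36 0b 22 b2 33) = e8; tag = H(a2 5c 5c 5c 5c 5c e8) = 56 ← matches
m2: inner = H(c8 36 36 36 36 36 64 73 78 6e) = 93; tag = H(a2 5c 5c 5c 5c 5c 93) = 01
m3: inner = H(c8 36 36 36 36 36 d1 0d df 23) = b6; tag = H(a2 5c 5c 5c 5c 5c b6) = 24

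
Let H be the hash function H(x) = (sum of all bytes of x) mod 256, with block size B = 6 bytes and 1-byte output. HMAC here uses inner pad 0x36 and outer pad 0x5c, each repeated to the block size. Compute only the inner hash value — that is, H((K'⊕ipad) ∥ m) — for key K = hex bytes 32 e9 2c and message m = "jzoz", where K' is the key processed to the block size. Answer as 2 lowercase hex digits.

6c

Key hex bytes 32 e9 2c is 3 bytes ≤ B = 6; zero-pad to 6 bytes: K' = 32 e9 2c 00 00 00.
K' ⊕ ipad = 04 df 1a 36 36 36.
Inner input = 04 df 1a 36 36 36 ∥ 6a 7a 6f 7a.
Inner hash: sum = 4+223+26+54+54+54+106+122+111+122 = 876; mod 256 = 108 → 6c.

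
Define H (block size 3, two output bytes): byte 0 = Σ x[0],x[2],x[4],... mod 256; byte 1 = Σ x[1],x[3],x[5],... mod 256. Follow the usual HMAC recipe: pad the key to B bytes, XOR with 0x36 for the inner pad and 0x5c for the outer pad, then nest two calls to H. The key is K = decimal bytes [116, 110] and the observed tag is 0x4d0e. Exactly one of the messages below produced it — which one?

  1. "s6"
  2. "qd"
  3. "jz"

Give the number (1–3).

Key decimal bytes [116, 110] = 74 6e is 2 bytes ≤ B = 3; zero-pad to 3 bytes: K' = 74 6e 00.
K' ⊕ ipad = 42 58 36; K' ⊕ opad = 28 32 5c.
m1: inner = H(42 58 36 73 36) = ae cb; tag = H(28 32 5c ae cb) = 4fe0
m2: inner = H(42 58 36 71 64) = dc c9; tag = H(28 32 5c dc c9) = 4d0e ← matches
m3: inner = H(42 58 36 6a 7a) = f2 c2; tag = H(28 32 5c f2 c2) = 4624

2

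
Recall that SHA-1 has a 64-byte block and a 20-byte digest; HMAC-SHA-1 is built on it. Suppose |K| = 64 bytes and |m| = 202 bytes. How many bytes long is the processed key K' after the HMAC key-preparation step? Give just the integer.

64

Key is 64 ≤ 64 bytes, zero-padded: |K'| = 64.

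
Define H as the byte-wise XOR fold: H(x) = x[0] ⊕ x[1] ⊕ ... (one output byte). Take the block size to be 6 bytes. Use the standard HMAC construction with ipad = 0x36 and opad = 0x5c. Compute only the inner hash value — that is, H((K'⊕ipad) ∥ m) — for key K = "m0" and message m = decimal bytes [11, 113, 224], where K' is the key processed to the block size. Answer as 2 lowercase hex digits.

Key "m0" = 6d 30 is 2 bytes ≤ B = 6; zero-pad to 6 bytes: K' = 6d 30 00 00 00 00.
K' ⊕ ipad = 5b 06 36 36 36 36.
Inner input = 5b 06 36 36 36 36 ∥ 0b 71 e0.
Inner hash: XOR 5b⊕06⊕36⊕36⊕36⊕36⊕0b⊕71⊕e0 = c7.

c7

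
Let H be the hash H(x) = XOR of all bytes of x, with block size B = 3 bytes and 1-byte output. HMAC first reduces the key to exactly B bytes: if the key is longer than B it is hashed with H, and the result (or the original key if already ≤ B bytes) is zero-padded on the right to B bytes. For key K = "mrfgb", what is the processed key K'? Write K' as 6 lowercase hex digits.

7c0000

|K| = 5 > B = 3, so first hash the key.
H(K): XOR 6d⊕72⊕66⊕67⊕62 = 7c.
Zero-pad H(K) = 7c to 3 bytes: K' = 7c 00 00.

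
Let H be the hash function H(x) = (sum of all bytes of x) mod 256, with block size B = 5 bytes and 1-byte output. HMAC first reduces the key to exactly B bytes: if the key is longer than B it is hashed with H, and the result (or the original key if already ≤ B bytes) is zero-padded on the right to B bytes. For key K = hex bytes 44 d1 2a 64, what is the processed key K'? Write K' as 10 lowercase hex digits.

Key hex bytes 44 d1 2a 64 is 4 bytes ≤ B = 5; zero-pad to 5 bytes: K' = 44 d1 2a 64 00.

44d12a6400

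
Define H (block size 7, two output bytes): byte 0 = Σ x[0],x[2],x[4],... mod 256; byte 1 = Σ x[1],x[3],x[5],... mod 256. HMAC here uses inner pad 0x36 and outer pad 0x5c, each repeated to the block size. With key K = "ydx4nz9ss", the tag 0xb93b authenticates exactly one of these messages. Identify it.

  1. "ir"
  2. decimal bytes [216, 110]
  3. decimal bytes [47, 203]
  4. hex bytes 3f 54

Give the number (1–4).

Key "ydx4nz9ss" = 79 64 78 34 6e 7a 39 73 73 is 9 bytes > B = 7, so hash it first: H(key) = 0b 85, then zero-pad to 7 bytes: K' = 0b 85 00 00 00 00 00.
K' ⊕ ipad = 3d b3 36 36 36 36 36; K' ⊕ opad = 57 d9 5c 5c 5c 5c 5c.
m1: inner = H(3d b3 36 36 36 36 36 69 72) = 51 88; tag = H(57 d9 5c 5c 5c 5c 5c 51 88) = f3e2
m2: inner = H(3d b3 36 36 36 36 36 d8 6e) = 4d f7; tag = H(57 d9 5c 5c 5c 5c 5c 4d f7) = 62de
m3: inner = H(3d b3 36 36 36 36 36 2f cb) = aa 4e; tag = H(57 d9 5c 5c 5c 5c 5c aa 4e) = b93b ← matches
m4: inner = H(3d b3 36 36 36 36 36 3f 54) = 33 5e; tag = H(57 d9 5c 5c 5c 5c 5c 33 5e) = c9c4

3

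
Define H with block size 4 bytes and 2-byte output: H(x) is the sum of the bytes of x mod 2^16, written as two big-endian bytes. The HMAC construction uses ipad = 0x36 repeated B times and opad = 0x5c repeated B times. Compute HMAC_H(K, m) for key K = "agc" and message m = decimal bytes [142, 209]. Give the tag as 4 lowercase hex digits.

Key "agc" = 61 67 63 is 3 bytes ≤ B = 4; zero-pad to 4 bytes: K' = 61 67 63 00.
K' ⊕ ipad = 57 51 55 36.  K' ⊕ opad = 3d 3b 3f 5c.
Inner input = (K'⊕ipad) ∥ m = 57 51 55 36 ∥ 8e d1.
Inner hash: sum = 87+81+85+54+142+209 = 658 → 02 92.
Outer input = (K'⊕opad) ∥ inner = 3d 3b 3f 5c ∥ 02 92.
Outer hash (tag): sum = 61+59+63+92+2+146 = 423 → 01 a7.

01a7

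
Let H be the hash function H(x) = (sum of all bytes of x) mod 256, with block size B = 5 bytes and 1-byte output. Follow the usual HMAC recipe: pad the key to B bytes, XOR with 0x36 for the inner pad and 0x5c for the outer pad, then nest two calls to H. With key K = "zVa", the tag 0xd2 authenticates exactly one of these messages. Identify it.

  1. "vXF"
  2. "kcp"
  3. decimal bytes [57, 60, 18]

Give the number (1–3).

Key "zVa" = 7a 56 61 is 3 bytes ≤ B = 5; zero-pad to 5 bytes: K' = 7a 56 61 00 00.
K' ⊕ ipad = 4c 60 57 36 36; K' ⊕ opad = 26 0a 3d 5c 5c.
m1: inner = H(4c 60 57 36 36 76 58 46) = 83; tag = H(26 0a 3d 5c 5c 83) = a8
m2: inner = H(4c 60 57 36 36 6b 63 70) = ad; tag = H(26 0a 3d 5c 5c ad) = d2 ← matches
m3: inner = H(4c 60 57 36 36 39 3c 12) = f6; tag = H(26 0a 3d 5c 5c f6) = 1b

2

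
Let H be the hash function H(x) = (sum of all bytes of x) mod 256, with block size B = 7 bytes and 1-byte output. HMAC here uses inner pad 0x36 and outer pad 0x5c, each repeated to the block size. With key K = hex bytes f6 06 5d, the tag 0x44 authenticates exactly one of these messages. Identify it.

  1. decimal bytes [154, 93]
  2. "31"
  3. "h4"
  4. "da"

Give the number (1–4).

Key hex bytes f6 06 5d is 3 bytes ≤ B = 7; zero-pad to 7 bytes: K' = f6 06 5d 00 00 00 00.
K' ⊕ ipad = c0 30 6b 36 36 36 36; K' ⊕ opad = aa 5a 01 5c 5c 5c 5c.
m1: inner = H(c0 30 6b 36 36 36 36 9a 5d) = 2a; tag = H(aa 5a 01 5c 5c 5c 5c 2a) = 9f
m2: inner = H(c0 30 6b 36 36 36 36 33 31) = 97; tag = H(aa 5a 01 5c 5c 5c 5c 97) = 0c
m3: inner = H(c0 30 6b 36 36 36 36 68 34) = cf; tag = H(aa 5a 01 5c 5c 5c 5c cf) = 44 ← matches
m4: inner = H(c0 30 6b 36 36 36 36 64 61) = f8; tag = H(aa 5a 01 5c 5c 5c 5c f8) = 6d

3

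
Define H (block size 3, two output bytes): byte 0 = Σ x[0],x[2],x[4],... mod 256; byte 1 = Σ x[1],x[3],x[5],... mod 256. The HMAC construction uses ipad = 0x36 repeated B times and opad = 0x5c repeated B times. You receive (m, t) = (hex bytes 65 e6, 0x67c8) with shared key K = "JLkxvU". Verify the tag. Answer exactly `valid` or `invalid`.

invalid

Key "JLkxvU" = 4a 4c 6b 78 76 55 is 6 bytes > B = 3, so hash it first: H(key) = 2b 19, then zero-pad to 3 bytes: K' = 2b 19 00.
K' ⊕ ipad = 1d 2f 36; K' ⊕ opad = 77 45 5c.
Inner hash: even-index sum = 313 mod 256 = 57; odd-index sum = 148 mod 256 = 148 → 39 94.
Outer hash (recomputed tag): even-index sum = 359 mod 256 = 103; odd-index sum = 126 mod 256 = 126 → 67 7e.
Recomputed tag = 677e; claimed = 67c8 → mismatch.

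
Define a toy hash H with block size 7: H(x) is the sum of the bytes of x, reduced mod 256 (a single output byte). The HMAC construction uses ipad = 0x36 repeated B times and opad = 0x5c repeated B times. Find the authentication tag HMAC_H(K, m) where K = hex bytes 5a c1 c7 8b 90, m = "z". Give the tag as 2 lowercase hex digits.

Key hex bytes 5a c1 c7 8b 90 is 5 bytes ≤ B = 7; zero-pad to 7 bytes: K' = 5a c1 c7 8b 90 00 00.
K' ⊕ ipad = 6c f7 f1 bd a6 36 36.  K' ⊕ opad = 06 9d 9b d7 cc 5c 5c.
Inner input = (K'⊕ipad) ∥ m = 6c f7 f1 bd a6 36 36 ∥ 7a.
Inner hash: sum = 108+247+241+189+166+54+54+122 = 1181; mod 256 = 157 → 9d.
Outer input = (K'⊕opad) ∥ inner = 06 9d 9b d7 cc 5c 5c ∥ 9d.
Outer hash (tag): sum = 6+157+155+215+204+92+92+157 = 1078; mod 256 = 54 → 36.

36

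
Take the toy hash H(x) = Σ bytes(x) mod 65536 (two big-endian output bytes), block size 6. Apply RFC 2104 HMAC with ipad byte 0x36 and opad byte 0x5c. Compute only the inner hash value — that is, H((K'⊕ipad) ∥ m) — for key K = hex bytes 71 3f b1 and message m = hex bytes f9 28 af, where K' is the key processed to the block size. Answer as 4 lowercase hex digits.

Key hex bytes 71 3f b1 is 3 bytes ≤ B = 6; zero-pad to 6 bytes: K' = 71 3f b1 00 00 00.
K' ⊕ ipad = 47 09 87 36 36 36.
Inner input = 47 09 87 36 36 36 ∥ f9 28 af.
Inner hash: sum = 71+9+135+54+54+54+249+40+175 = 841 → 03 49.

0349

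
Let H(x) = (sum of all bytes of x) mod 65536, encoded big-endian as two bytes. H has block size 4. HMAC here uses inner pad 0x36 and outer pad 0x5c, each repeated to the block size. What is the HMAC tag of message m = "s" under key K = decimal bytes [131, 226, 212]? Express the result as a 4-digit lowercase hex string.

0298

Key decimal bytes [131, 226, 212] = 83 e2 d4 is 3 bytes ≤ B = 4; zero-pad to 4 bytes: K' = 83 e2 d4 00.
K' ⊕ ipad = b5 d4 e2 36.  K' ⊕ opad = df be 88 5c.
Inner input = (K'⊕ipad) ∥ m = b5 d4 e2 36 ∥ 73.
Inner hash: sum = 181+212+226+54+115 = 788 → 03 14.
Outer input = (K'⊕opad) ∥ inner = df be 88 5c ∥ 03 14.
Outer hash (tag): sum = 223+190+136+92+3+20 = 664 → 02 98.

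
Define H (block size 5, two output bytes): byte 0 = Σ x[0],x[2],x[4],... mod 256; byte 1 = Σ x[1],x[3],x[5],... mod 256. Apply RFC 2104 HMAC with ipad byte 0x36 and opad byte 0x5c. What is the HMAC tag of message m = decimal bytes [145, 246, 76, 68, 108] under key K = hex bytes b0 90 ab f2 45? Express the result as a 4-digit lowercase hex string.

Key hex bytes b0 90 ab f2 45 is exactly B = 5 bytes: K' = b0 90 ab f2 45.
K' ⊕ ipad = 86 a6 9d c4 73.  K' ⊕ opad = ec cc f7 ae 19.
Inner input = (K'⊕ipad) ∥ m = 86 a6 9d c4 73 ∥ 91 f6 4c 44 6c.
Inner hash: even-index sum = 720 mod 256 = 208; odd-index sum = 691 mod 256 = 179 → d0 b3.
Outer input = (K'⊕opad) ∥ inner = ec cc f7 ae 19 ∥ d0 b3.
Outer hash (tag): even-index sum = 687 mod 256 = 175; odd-index sum = 586 mod 256 = 74 → af 4a.

af4a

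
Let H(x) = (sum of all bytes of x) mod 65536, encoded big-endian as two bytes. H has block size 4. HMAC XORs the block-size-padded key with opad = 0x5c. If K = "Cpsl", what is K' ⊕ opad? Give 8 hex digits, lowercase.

1f2c2f30

Key "Cpsl" = 43 70 73 6c is exactly B = 4 bytes: K' = 43 70 73 6c.
XOR each byte with 0x5c: 43⊕5c=1f, 70⊕5c=2c, 73⊕5c=2f, 6c⊕5c=30.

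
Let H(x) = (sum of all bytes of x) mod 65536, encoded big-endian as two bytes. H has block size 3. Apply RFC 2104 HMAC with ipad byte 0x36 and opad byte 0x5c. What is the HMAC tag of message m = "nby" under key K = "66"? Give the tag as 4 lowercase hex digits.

01b0

Key "66" = 36 36 is 2 bytes ≤ B = 3; zero-pad to 3 bytes: K' = 36 36 00.
K' ⊕ ipad = 00 00 36.  K' ⊕ opad = 6a 6a 5c.
Inner input = (K'⊕ipad) ∥ m = 00 00 36 ∥ 6e 62 79.
Inner hash: sum = 0+0+54+110+98+121 = 383 → 01 7f.
Outer input = (K'⊕opad) ∥ inner = 6a 6a 5c ∥ 01 7f.
Outer hash (tag): sum = 106+106+92+1+127 = 432 → 01 b0.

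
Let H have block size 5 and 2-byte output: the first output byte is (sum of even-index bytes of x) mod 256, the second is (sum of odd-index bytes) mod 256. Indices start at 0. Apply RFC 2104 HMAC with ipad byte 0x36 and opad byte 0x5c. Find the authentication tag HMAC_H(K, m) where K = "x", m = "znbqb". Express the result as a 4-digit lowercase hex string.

Key "x" = 78 is 1 byte ≤ B = 5; zero-pad to 5 bytes: K' = 78 00 00 00 00.
K' ⊕ ipad = 4e 36 36 36 36.  K' ⊕ opad = 24 5c 5c 5c 5c.
Inner input = (K'⊕ipad) ∥ m = 4e 36 36 36 36 ∥ 7a 6e 62 71 62.
Inner hash: even-index sum = 409 mod 256 = 153; odd-index sum = 426 mod 256 = 170 → 99 aa.
Outer input = (K'⊕opad) ∥ inner = 24 5c 5c 5c 5c ∥ 99 aa.
Outer hash (tag): even-index sum = 390 mod 256 = 134; odd-index sum = 337 mod 256 = 81 → 86 51.

8651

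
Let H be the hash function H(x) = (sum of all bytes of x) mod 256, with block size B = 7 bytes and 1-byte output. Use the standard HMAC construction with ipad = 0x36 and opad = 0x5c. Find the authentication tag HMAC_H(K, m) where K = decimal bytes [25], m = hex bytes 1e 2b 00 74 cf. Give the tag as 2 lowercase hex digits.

6c

Key decimal bytes [25] = 19 is 1 byte ≤ B = 7; zero-pad to 7 bytes: K' = 19 00 00 00 00 00 00.
K' ⊕ ipad = 2f 36 36 36 36 36 36.  K' ⊕ opad = 45 5c 5c 5c 5c 5c 5c.
Inner input = (K'⊕ipad) ∥ m = 2f 36 36 36 36 36 36 ∥ 1e 2b 00 74 cf.
Inner hash: sum = 47+54+54+54+54+54+54+30+43+0+116+207 = 767; mod 256 = 255 → ff.
Outer input = (K'⊕opad) ∥ inner = 45 5c 5c 5c 5c 5c 5c ∥ ff.
Outer hash (tag): sum = 69+92+92+92+92+92+92+255 = 876; mod 256 = 108 → 6c.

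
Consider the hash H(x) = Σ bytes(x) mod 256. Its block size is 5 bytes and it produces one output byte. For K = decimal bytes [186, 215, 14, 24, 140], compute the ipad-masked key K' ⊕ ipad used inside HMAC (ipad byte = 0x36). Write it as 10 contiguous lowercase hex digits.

8ce1382eba

Key decimal bytes [186, 215, 14, 24, 140] = ba d7 0e 18 8c is exactly B = 5 bytes: K' = ba d7 0e 18 8c.
XOR each byte with 0x36: ba⊕36=8c, d7⊕36=e1, 0e⊕36=38, 18⊕36=2e, 8c⊕36=ba.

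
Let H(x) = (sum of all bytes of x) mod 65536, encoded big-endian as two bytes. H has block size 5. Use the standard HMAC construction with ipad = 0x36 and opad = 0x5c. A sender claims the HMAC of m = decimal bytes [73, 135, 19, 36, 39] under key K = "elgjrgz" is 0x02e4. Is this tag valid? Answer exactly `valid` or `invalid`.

valid

Key "elgjrgz" = 65 6c 67 6a 72 67 7a is 7 bytes > B = 5, so hash it first: H(key) = 02 f5, then zero-pad to 5 bytes: K' = 02 f5 00 00 00.
K' ⊕ ipad = 34 c3 36 36 36; K' ⊕ opad = 5e a9 5c 5c 5c.
Inner hash: sum = 52+195+54+54+54+73+135+19+36+39 = 711 → 02 c7.
Outer hash (recomputed tag): sum = 94+169+92+92+92+2+199 = 740 → 02 e4.
Recomputed tag = 02e4; claimed = 02e4 → match.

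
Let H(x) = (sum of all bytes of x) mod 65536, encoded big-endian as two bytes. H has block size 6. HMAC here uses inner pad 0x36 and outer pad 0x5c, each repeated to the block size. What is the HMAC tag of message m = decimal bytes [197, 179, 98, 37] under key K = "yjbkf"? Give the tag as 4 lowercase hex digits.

Key "yjbkf" = 79 6a 62 6b 66 is 5 bytes ≤ B = 6; zero-pad to 6 bytes: K' = 79 6a 62 6b 66 00.
K' ⊕ ipad = 4f 5c 54 5d 50 36.  K' ⊕ opad = 25 36 3e 37 3a 5c.
Inner input = (K'⊕ipad) ∥ m = 4f 5c 54 5d 50 36 ∥ c5 b3 62 25.
Inner hash: sum = 79+92+84+93+80+54+197+179+98+37 = 993 → 03 e1.
Outer input = (K'⊕opad) ∥ inner = 25 36 3e 37 3a 5c ∥ 03 e1.
Outer hash (tag): sum = 37+54+62+55+58+92+3+225 = 586 → 02 4a.

024a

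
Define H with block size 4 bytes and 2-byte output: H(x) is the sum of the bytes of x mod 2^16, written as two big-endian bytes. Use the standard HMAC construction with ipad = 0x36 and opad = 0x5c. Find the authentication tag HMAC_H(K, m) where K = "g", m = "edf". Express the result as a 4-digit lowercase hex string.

Key "g" = 67 is 1 byte ≤ B = 4; zero-pad to 4 bytes: K' = 67 00 00 00.
K' ⊕ ipad = 51 36 36 36.  K' ⊕ opad = 3b 5c 5c 5c.
Inner input = (K'⊕ipad) ∥ m = 51 36 36 36 ∥ 65 64 66.
Inner hash: sum = 81+54+54+54+101+100+102 = 546 → 02 22.
Outer input = (K'⊕opad) ∥ inner = 3b 5c 5c 5c ∥ 02 22.
Outer hash (tag): sum = 59+92+92+92+2+34 = 371 → 01 73.

0173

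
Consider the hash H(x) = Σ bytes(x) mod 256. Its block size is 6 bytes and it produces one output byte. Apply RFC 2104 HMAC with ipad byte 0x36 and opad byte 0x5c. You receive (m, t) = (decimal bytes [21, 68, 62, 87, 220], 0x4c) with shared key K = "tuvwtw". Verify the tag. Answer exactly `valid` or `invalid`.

Key "tuvwtw" = 74 75 76 77 74 77 is exactly B = 6 bytes: K' = 74 75 76 77 74 77.
K' ⊕ ipad = 42 43 40 41 42 41; K' ⊕ opad = 28 29 2a 2b 28 2b.
Inner hash: sum = 66+67+64+65+66+65+21+68+62+87+220 = 851; mod 256 = 83 → 53.
Outer hash (recomputed tag): sum = 40+41+42+43+40+43+83 = 332; mod 256 = 76 → 4c.
Recomputed tag = 4c; claimed = 4c → match.

valid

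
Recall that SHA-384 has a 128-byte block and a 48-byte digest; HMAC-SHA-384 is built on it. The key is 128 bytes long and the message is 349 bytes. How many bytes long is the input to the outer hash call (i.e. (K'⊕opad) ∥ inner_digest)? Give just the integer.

Key is 128 ≤ 128 bytes, zero-padded: |K'| = 128.
Outer input = (K'⊕opad) ∥ H(inner) → 128 + 48 = 176 bytes.

176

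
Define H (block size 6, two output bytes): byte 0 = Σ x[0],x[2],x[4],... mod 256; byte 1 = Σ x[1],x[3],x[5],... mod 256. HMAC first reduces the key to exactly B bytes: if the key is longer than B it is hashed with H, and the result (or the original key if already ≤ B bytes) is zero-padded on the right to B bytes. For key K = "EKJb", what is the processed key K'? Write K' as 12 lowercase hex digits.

Key "EKJb" = 45 4b 4a 62 is 4 bytes ≤ B = 6; zero-pad to 6 bytes: K' = 45 4b 4a 62 00 00.

454b4a620000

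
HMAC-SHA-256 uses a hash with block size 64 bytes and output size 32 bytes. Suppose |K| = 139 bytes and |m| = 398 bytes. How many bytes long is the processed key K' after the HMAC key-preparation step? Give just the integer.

64

Key is 139 > 64 bytes, so it is hashed to 32 bytes then zero-padded to 64: |K'| = 64.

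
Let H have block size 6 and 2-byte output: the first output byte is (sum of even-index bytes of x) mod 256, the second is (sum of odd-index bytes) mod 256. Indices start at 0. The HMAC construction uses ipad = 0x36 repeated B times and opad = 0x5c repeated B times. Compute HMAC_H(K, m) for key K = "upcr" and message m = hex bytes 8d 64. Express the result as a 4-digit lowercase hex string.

Key "upcr" = 75 70 63 72 is 4 bytes ≤ B = 6; zero-pad to 6 bytes: K' = 75 70 63 72 00 00.
K' ⊕ ipad = 43 46 55 44 36 36.  K' ⊕ opad = 29 2c 3f 2e 5c 5c.
Inner input = (K'⊕ipad) ∥ m = 43 46 55 44 36 36 ∥ 8d 64.
Inner hash: even-index sum = 347 mod 256 = 91; odd-index sum = 292 mod 256 = 36 → 5b 24.
Outer input = (K'⊕opad) ∥ inner = 29 2c 3f 2e 5c 5c ∥ 5b 24.
Outer hash (tag): even-index sum = 287 mod 256 = 31; odd-index sum = 218 mod 256 = 218 → 1f da.

1fda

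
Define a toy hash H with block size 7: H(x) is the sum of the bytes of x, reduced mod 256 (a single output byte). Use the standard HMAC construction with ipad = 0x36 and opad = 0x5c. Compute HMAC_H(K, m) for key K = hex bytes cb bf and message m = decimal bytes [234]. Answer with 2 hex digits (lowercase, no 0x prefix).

Key hex bytes cb bf is 2 bytes ≤ B = 7; zero-pad to 7 bytes: K' = cb bf 00 00 00 00 00.
K' ⊕ ipad = fd 89 36 36 36 36 36.  K' ⊕ opad = 97 e3 5c 5c 5c 5c 5c.
Inner input = (K'⊕ipad) ∥ m = fd 89 36 36 36 36 36 ∥ ea.
Inner hash: sum = 253+137+54+54+54+54+54+234 = 894; mod 256 = 126 → 7e.
Outer input = (K'⊕opad) ∥ inner = 97 e3 5c 5c 5c 5c 5c ∥ 7e.
Outer hash (tag): sum = 151+227+92+92+92+92+92+126 = 964; mod 256 = 196 → c4.

c4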